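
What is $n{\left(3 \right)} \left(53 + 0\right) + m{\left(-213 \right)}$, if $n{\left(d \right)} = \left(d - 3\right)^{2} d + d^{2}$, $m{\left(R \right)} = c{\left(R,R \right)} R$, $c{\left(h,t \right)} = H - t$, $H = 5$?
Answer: $-45957$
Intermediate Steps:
$c{\left(h,t \right)} = 5 - t$
$m{\left(R \right)} = R \left(5 - R\right)$ ($m{\left(R \right)} = \left(5 - R\right) R = R \left(5 - R\right)$)
$n{\left(d \right)} = d^{2} + d \left(-3 + d\right)^{2}$ ($n{\left(d \right)} = \left(-3 + d\right)^{2} d + d^{2} = d \left(-3 + d\right)^{2} + d^{2} = d^{2} + d \left(-3 + d\right)^{2}$)
$n{\left(3 \right)} \left(53 + 0\right) + m{\left(-213 \right)} = 3 \left(3 + \left(-3 + 3\right)^{2}\right) \left(53 + 0\right) - 213 \left(5 - -213\right) = 3 \left(3 + 0^{2}\right) 53 - 213 \left(5 + 213\right) = 3 \left(3 + 0\right) 53 - 46434 = 3 \cdot 3 \cdot 53 - 46434 = 9 \cdot 53 - 46434 = 477 - 46434 = -45957$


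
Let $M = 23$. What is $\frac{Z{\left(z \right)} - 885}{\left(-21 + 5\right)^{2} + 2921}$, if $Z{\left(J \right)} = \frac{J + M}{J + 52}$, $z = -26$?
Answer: $- \frac{2557}{9178} \approx -0.2786$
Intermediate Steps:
$Z{\left(J \right)} = \frac{23 + J}{52 + J}$ ($Z{\left(J \right)} = \frac{J + 23}{J + 52} = \frac{23 + J}{52 + J}$)
$\frac{Z{\left(z \right)} - 885}{\left(-21 + 5\right)^{2} + 2921} = \frac{\frac{23 - 26}{52 - 26} - 885}{\left(-21 + 5\right)^{2} + 2921} = \frac{\frac{1}{26} \left(-3\right) - 885}{\left(-16\right)^{2} + 2921} = \frac{\frac{1}{26} \left(-3\right) - 885}{256 + 2921} = \frac{- \frac{3}{26} - 885}{3177} = \left(- \frac{23013}{26}\right) \frac{1}{3177} = - \frac{2557}{9178}$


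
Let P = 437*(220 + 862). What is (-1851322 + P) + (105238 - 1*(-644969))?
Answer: -628281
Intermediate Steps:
P = 472834 (P = 437*1082 = 472834)
(-1851322 + P) + (105238 - 1*(-644969)) = (-1851322 + 472834) + (105238 - 1*(-644969)) = -1378488 + (105238 + 644969) = -1378488 + 750207 = -628281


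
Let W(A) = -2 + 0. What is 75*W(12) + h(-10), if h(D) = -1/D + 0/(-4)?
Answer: -1499/10 ≈ -149.90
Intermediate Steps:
h(D) = -1/D (h(D) = -1/D + 0*(-¼) = -1/D + 0 = -1/D)
W(A) = -2
75*W(12) + h(-10) = 75*(-2) - 1/(-10) = -150 - 1*(-⅒) = -150 + ⅒ = -1499/10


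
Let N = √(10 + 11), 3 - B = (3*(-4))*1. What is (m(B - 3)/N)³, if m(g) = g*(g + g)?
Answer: 2654208*√21/49 ≈ 2.4823e+5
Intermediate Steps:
B = 15 (B = 3 - 3*(-4) = 3 - (-12) = 3 - 1*(-12) = 3 + 12 = 15)
N = √21 ≈ 4.5826
m(g) = 2*g² (m(g) = g*(2*g) = 2*g²)
(m(B - 3)/N)³ = ((2*(15 - 3)²)/(√21))³ = ((2*12²)*(√21/21))³ = ((2*144)*(√21/21))³ = (288*(√21/21))³ = (96*√21/7)³ = 2654208*√21/49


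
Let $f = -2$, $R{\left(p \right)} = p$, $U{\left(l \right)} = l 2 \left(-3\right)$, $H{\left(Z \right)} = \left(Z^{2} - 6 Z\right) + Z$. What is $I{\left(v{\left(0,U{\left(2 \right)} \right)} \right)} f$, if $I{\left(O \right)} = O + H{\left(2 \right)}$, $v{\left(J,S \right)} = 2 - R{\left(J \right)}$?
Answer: $8$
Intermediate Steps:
$H{\left(Z \right)} = Z^{2} - 5 Z$
$U{\left(l \right)} = - 6 l$ ($U{\left(l \right)} = 2 l \left(-3\right) = - 6 l$)
$v{\left(J,S \right)} = 2 - J$
$I{\left(O \right)} = -6 + O$ ($I{\left(O \right)} = O + 2 \left(-5 + 2\right) = O + 2 \left(-3\right) = O - 6 = -6 + O$)
$I{\left(v{\left(0,U{\left(2 \right)} \right)} \right)} f = \left(-6 + \left(2 - 0\right)\right) \left(-2\right) = \left(-6 + \left(2 + 0\right)\right) \left(-2\right) = \left(-6 + 2\right) \left(-2\right) = \left(-4\right) \left(-2\right) = 8$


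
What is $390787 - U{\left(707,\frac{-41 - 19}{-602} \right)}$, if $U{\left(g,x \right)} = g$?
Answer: $390080$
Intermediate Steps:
$390787 - U{\left(707,\frac{-41 - 19}{-602} \right)} = 390787 - 707 = 390080$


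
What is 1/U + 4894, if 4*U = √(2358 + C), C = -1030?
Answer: 4894 + √83/83 ≈ 4894.1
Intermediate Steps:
U = √83 (U = √(2358 - 1030)/4 = √1328/4 = (4*√83)/4 = √83 ≈ 9.1104)
1/U + 4894 = 1/(√83) + 4894 = √83/83 + 4894 = 4894 + √83/83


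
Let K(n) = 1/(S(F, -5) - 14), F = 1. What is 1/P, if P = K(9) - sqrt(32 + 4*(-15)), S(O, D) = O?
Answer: 13*I/(-I + 26*sqrt(7)) ≈ -0.0027467 + 0.18894*I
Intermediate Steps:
K(n) = -1/13 (K(n) = 1/(1 - 14) = 1/(-13) = -1/13)
P = -1/13 - 2*I*sqrt(7) (P = -1/13 - sqrt(32 + 4*(-15)) = -1/13 - sqrt(32 - 60) = -1/13 - sqrt(-28) = -1/13 - 2*I*sqrt(7) ≈ -0.076923 - 5.2915*I)
1/P = 1/(-1/13 - 2*I*sqrt(7))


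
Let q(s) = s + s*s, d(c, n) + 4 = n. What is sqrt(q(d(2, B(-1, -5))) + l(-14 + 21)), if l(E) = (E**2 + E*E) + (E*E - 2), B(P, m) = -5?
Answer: sqrt(217) ≈ 14.731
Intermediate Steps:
d(c, n) = -4 + n
q(s) = s + s**2
l(E) = -2 + 3*E**2 (l(E) = (E**2 + E**2) + (E**2 - 2) = 2*E**2 + (-2 + E**2) = -2 + 3*E**2)
sqrt(q(d(2, B(-1, -5))) + l(-14 + 21)) = sqrt((-4 - 5)*(1 + (-4 - 5)) + (-2 + 3*(-14 + 21)**2)) = sqrt(-9*(1 - 9) + (-2 + 3*7**2)) = sqrt(-9*(-8) + (-2 + 3*49)) = sqrt(72 + (-2 + 147)) = sqrt(72 + 145) = sqrt(217)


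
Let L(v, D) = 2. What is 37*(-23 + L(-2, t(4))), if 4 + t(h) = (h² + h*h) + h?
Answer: -777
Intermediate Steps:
t(h) = -4 + h + 2*h² (t(h) = -4 + ((h² + h*h) + h) = -4 + ((h² + h²) + h) = -4 + (2*h² + h) = -4 + (h + 2*h²) = -4 + h + 2*h²)
37*(-23 + L(-2, t(4))) = 37*(-23 + 2) = 37*(-21) = -777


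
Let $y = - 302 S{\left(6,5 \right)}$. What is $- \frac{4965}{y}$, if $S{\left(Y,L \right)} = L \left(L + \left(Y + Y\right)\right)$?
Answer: $\frac{993}{5134} \approx 0.19342$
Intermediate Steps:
$S{\left(Y,L \right)} = L \left(L + 2 Y\right)$
$y = -25670$ ($y = - 302 \cdot 5 \left(5 + 2 \cdot 6\right) = - 302 \cdot 5 \left(5 + 12\right) = - 302 \cdot 5 \cdot 17 = \left(-302\right) 85 = -25670$)
$- \frac{4965}{y} = - \frac{4965}{-25670} = \left(-4965\right) \left(- \frac{1}{25670}\right) = \frac{993}{5134}$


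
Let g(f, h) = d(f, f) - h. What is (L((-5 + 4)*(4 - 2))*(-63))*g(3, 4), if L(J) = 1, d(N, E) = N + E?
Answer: -126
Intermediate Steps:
d(N, E) = E + N
g(f, h) = -h + 2*f (g(f, h) = (f + f) - h = 2*f - h = -h + 2*f)
(L((-5 + 4)*(4 - 2))*(-63))*g(3, 4) = (1*(-63))*(-1*4 + 2*3) = -63*(-4 + 6) = -63*2 = -126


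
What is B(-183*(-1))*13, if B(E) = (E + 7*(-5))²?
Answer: 284752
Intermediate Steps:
B(E) = (-35 + E)² (B(E) = (E - 35)² = (-35 + E)²)
B(-183*(-1))*13 = (-35 - 183*(-1))²*13 = (-35 + 183)²*13 = 148²*13 = 21904*13 = 284752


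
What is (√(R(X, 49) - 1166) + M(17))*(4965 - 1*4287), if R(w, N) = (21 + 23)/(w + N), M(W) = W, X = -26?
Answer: 11526 + 678*I*√615802/23 ≈ 11526.0 + 23133.0*I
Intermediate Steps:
R(w, N) = 44/(N + w)
(√(R(X, 49) - 1166) + M(17))*(4965 - 1*4287) = (√(44/(49 - 26) - 1166) + 17)*(4965 - 1*4287) = (√(44/23 - 1166) + 17)*(4965 - 4287) = (√(44*(1/23) - 1166) + 17)*678 = (√(44/23 - 1166) + 17)*678 = (√(-26774/23) + 17)*678 = (I*√615802/23 + 17)*678 = (17 + I*√615802/23)*678 = 11526 + 678*I*√615802/23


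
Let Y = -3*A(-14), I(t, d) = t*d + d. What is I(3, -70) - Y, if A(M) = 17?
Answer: -229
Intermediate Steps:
I(t, d) = d + d*t (I(t, d) = d*t + d = d + d*t)
Y = -51 (Y = -3*17 = -51)
I(3, -70) - Y = -70*(1 + 3) - 1*(-51) = -70*4 + 51 = -280 + 51 = -229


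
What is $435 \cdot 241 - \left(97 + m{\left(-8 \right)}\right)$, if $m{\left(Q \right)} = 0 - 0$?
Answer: $104738$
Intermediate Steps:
$m{\left(Q \right)} = 0$ ($m{\left(Q \right)} = 0 + 0 = 0$)
$435 \cdot 241 - \left(97 + m{\left(-8 \right)}\right) = 435 \cdot 241 - 97 = 104835 + \left(-97 + 0\right) = 104835 - 97 = 104738$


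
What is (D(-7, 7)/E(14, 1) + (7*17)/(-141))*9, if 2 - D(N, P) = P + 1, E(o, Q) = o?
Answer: -3768/329 ≈ -11.453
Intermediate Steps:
D(N, P) = 1 - P (D(N, P) = 2 - (P + 1) = 2 - (1 + P) = 2 + (-1 - P) = 1 - P)
(D(-7, 7)/E(14, 1) + (7*17)/(-141))*9 = ((1 - 1*7)/14 + (7*17)/(-141))*9 = ((1 - 7)*(1/14) + 119*(-1/141))*9 = (-6*1/14 - 119/141)*9 = (-3/7 - 119/141)*9 = -1256/987*9 = -3768/329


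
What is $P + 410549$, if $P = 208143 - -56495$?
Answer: $675187$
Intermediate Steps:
$P = 264638$ ($P = 208143 + 56495 = 264638$)
$P + 410549 = 264638 + 410549 = 675187$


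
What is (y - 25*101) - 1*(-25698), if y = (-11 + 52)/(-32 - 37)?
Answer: 1598896/69 ≈ 23172.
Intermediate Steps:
y = -41/69 (y = 41/(-69) = 41*(-1/69) = -41/69 ≈ -0.59420)
(y - 25*101) - 1*(-25698) = (-41/69 - 25*101) - 1*(-25698) = (-41/69 - 2525) + 25698 = -174266/69 + 25698 = 1598896/69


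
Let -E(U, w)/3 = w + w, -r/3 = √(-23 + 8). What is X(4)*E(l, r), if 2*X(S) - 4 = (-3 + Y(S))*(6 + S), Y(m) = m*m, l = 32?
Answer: 1206*I*√15 ≈ 4670.8*I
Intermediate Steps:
r = -3*I*√15 (r = -3*√(-23 + 8) = -3*I*√15 ≈ -11.619*I)
E(U, w) = -6*w (E(U, w) = -3*(w + w) = -6*w)
Y(m) = m²
X(S) = 2 + (-3 + S²)*(6 + S)/2 (X(S) = 2 + ((-3 + S²)*(6 + S))/2 = 2 + (-3 + S²)*(6 + S)/2)
X(4)*E(l, r) = (-7 + (½)*4³ + 3*4² - 3/2*4)*(-(-18)*I*√15) = (-7 + (½)*64 + 3*16 - 6)*(18*I*√15) = (-7 + 32 + 48 - 6)*(18*I*√15) = 67*(18*I*√15) = 1206*I*√15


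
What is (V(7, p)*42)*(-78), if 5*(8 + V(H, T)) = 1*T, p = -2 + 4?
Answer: 124488/5 ≈ 24898.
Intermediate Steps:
p = 2
V(H, T) = -8 + T/5 (V(H, T) = -8 + (1*T)/5 = -8 + T/5)
(V(7, p)*42)*(-78) = ((-8 + (1/5)*2)*42)*(-78) = ((-8 + 2/5)*42)*(-78) = -38/5*42*(-78) = -1596/5*(-78) = 124488/5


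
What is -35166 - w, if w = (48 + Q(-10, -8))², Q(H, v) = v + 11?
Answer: -37767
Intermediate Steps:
Q(H, v) = 11 + v
w = 2601 (w = (48 + (11 - 8))² = (48 + 3)² = 51² = 2601)
-35166 - w = -35166 - 1*2601 = -35166 - 2601 = -37767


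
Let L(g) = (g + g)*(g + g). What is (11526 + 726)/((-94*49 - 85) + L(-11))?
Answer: -12252/4207 ≈ -2.9123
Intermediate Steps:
L(g) = 4*g² (L(g) = (2*g)*(2*g) = 4*g²)
(11526 + 726)/((-94*49 - 85) + L(-11)) = (11526 + 726)/((-94*49 - 85) + 4*(-11)²) = 12252/((-4606 - 85) + 4*121) = 12252/(-4691 + 484) = 12252/(-4207) = 12252*(-1/4207) = -12252/4207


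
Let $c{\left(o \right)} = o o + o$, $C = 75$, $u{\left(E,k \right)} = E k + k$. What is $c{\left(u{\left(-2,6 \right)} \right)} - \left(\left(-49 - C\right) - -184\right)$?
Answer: $-30$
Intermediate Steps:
$u{\left(E,k \right)} = k + E k$
$c{\left(o \right)} = o + o^{2}$ ($c{\left(o \right)} = o^{2} + o = o + o^{2}$)
$c{\left(u{\left(-2,6 \right)} \right)} - \left(\left(-49 - C\right) - -184\right) = 6 \left(1 - 2\right) \left(1 + 6 \left(1 - 2\right)\right) - \left(\left(-49 - 75\right) - -184\right) = 6 \left(-1\right) \left(1 + 6 \left(-1\right)\right) - \left(\left(-49 - 75\right) + 184\right) = - 6 \left(1 - 6\right) - \left(-124 + 184\right) = \left(-6\right) \left(-5\right) - 60 = 30 - 60 = -30$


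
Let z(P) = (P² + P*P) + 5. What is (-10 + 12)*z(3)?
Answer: 46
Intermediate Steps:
z(P) = 5 + 2*P² (z(P) = (P² + P²) + 5 = 2*P² + 5 = 5 + 2*P²)
(-10 + 12)*z(3) = (-10 + 12)*(5 + 2*3²) = 2*(5 + 2*9) = 2*(5 + 18) = 2*23 = 46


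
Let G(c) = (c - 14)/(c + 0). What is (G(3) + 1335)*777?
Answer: 1034446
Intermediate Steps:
G(c) = (-14 + c)/c
(G(3) + 1335)*777 = ((-14 + 3)/3 + 1335)*777 = ((1/3)*(-11) + 1335)*777 = (-11/3 + 1335)*777 = (3994/3)*777 = 1034446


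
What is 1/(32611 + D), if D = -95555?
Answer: -1/62944 ≈ -1.5887e-5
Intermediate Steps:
1/(32611 + D) = 1/(32611 - 95555) = 1/(-62944) = -1/62944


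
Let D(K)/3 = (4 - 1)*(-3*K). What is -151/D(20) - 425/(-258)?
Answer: 44743/23220 ≈ 1.9269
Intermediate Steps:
D(K) = -27*K (D(K) = 3*((4 - 1)*(-3*K)) = 3*(3*(-3*K)) = 3*(-9*K) = -27*K)
-151/D(20) - 425/(-258) = -151/((-27*20)) - 425/(-258) = -151/(-540) - 425*(-1/258) = -151*(-1/540) + 425/258 = 151/540 + 425/258 = 44743/23220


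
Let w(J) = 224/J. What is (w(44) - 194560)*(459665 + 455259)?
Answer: -1958032512096/11 ≈ -1.7800e+11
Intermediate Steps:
(w(44) - 194560)*(459665 + 455259) = (224/44 - 194560)*(459665 + 455259) = (224*(1/44) - 194560)*914924 = (56/11 - 194560)*914924 = -2140104/11*914924 = -1958032512096/11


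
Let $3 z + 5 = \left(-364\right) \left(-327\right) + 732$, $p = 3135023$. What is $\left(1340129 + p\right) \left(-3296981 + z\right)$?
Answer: $- \frac{43727551520576}{3} \approx -1.4576 \cdot 10^{13}$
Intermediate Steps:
$z = \frac{119755}{3}$ ($z = - \frac{5}{3} + \frac{\left(-364\right) \left(-327\right) + 732}{3} = - \frac{5}{3} + \frac{119028 + 732}{3} = - \frac{5}{3} + \frac{1}{3} \cdot 119760 = - \frac{5}{3} + 39920 = \frac{119755}{3} \approx 39918.0$)
$\left(1340129 + p\right) \left(-3296981 + z\right) = \left(1340129 + 3135023\right) \left(-3296981 + \frac{119755}{3}\right) = 4475152 \left(- \frac{9771188}{3}\right) = - \frac{43727551520576}{3}$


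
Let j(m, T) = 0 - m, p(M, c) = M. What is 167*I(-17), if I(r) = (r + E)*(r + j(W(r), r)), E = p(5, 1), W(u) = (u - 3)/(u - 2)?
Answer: 687372/19 ≈ 36178.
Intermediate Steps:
W(u) = (-3 + u)/(-2 + u)
j(m, T) = -m
E = 5
I(r) = (5 + r)*(r - (-3 + r)/(-2 + r)) (I(r) = (r + 5)*(r - (-3 + r)/(-2 + r)) = (5 + r)*(r - (-3 + r)/(-2 + r)))
167*I(-17) = 167*((15 + (-17)**3 - 12*(-17) + 2*(-17)**2)/(-2 - 17)) = 167*((15 - 4913 + 204 + 2*289)/(-19)) = 167*(-(15 - 4913 + 204 + 578)/19) = 167*(-1/19*(-4116)) = 167*(4116/19) = 687372/19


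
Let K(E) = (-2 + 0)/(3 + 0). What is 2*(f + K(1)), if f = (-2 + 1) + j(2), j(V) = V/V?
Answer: -4/3 ≈ -1.3333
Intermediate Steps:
j(V) = 1
f = 0 (f = (-2 + 1) + 1 = -1 + 1 = 0)
K(E) = -⅔ (K(E) = -2/3 = -2*⅓ = -⅔)
2*(f + K(1)) = 2*(0 - ⅔) = 2*(-⅔) = -4/3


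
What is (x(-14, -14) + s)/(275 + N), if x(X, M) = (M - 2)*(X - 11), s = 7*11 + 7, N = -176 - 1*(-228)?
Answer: 484/327 ≈ 1.4801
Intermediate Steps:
N = 52 (N = -176 + 228 = 52)
s = 84 (s = 77 + 7 = 84)
x(X, M) = (-11 + X)*(-2 + M) (x(X, M) = (-2 + M)*(-11 + X) = (-11 + X)*(-2 + M))
(x(-14, -14) + s)/(275 + N) = ((22 - 11*(-14) - 2*(-14) - 14*(-14)) + 84)/(275 + 52) = ((22 + 154 + 28 + 196) + 84)/327 = (400 + 84)*(1/327) = 484*(1/327) = 484/327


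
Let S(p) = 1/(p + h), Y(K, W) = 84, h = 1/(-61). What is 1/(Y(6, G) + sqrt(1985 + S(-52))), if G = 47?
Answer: 22211/1340862 - sqrt(555129042)/2681724 ≈ 0.0077789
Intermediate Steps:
h = -1/61 ≈ -0.016393
S(p) = 1/(-1/61 + p) (S(p) = 1/(p - 1/61) = 1/(-1/61 + p))
1/(Y(6, G) + sqrt(1985 + S(-52))) = 1/(84 + sqrt(1985 + 61/(-1 + 61*(-52)))) = 1/(84 + sqrt(1985 + 61/(-1 - 3172))) = 1/(84 + sqrt(1985 + 61/(-3173))) = 1/(84 + sqrt(1985 + 61*(-1/3173))) = 1/(84 + sqrt(1985 - 61/3173)) = 1/(84 + sqrt(6298344/3173)) = 1/(84 + 6*sqrt(555129042)/3173)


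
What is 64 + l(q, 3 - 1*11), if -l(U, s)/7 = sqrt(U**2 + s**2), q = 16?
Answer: 64 - 56*sqrt(5) ≈ -61.220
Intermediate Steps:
l(U, s) = -7*sqrt(U**2 + s**2)
64 + l(q, 3 - 1*11) = 64 - 7*sqrt(16**2 + (3 - 1*11)**2) = 64 - 7*sqrt(256 + (3 - 11)**2) = 64 - 7*sqrt(256 + (-8)**2) = 64 - 7*sqrt(256 + 64) = 64 - 56*sqrt(5)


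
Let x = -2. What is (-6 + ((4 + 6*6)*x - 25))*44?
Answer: -4884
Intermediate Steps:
(-6 + ((4 + 6*6)*x - 25))*44 = (-6 + ((4 + 6*6)*(-2) - 25))*44 = (-6 + ((4 + 36)*(-2) - 25))*44 = (-6 + (40*(-2) - 25))*44 = (-6 + (-80 - 25))*44 = (-6 - 105)*44 = -111*44 = -4884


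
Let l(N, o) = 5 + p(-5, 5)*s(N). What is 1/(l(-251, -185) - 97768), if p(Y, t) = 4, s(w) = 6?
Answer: -1/97739 ≈ -1.0231e-5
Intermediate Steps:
l(N, o) = 29 (l(N, o) = 5 + 4*6 = 5 + 24 = 29)
1/(l(-251, -185) - 97768) = 1/(29 - 97768) = 1/(-97739) = -1/97739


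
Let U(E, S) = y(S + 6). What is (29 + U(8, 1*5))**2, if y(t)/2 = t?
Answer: 2601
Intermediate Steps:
y(t) = 2*t
U(E, S) = 12 + 2*S (U(E, S) = 2*(S + 6) = 2*(6 + S) = 12 + 2*S)
(29 + U(8, 1*5))**2 = (29 + (12 + 2*(1*5)))**2 = (29 + (12 + 2*5))**2 = (29 + (12 + 10))**2 = (29 + 22)**2 = 51**2 = 2601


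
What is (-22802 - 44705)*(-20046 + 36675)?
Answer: -1122573903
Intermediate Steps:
(-22802 - 44705)*(-20046 + 36675) = -67507*16629 = -1122573903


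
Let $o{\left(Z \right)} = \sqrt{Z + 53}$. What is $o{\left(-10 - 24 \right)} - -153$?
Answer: $153 + \sqrt{19} \approx 157.36$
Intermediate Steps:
$o{\left(Z \right)} = \sqrt{53 + Z}$
$o{\left(-10 - 24 \right)} - -153 = \sqrt{53 - 34} - -153 = \sqrt{53 - 34} + 153 = \sqrt{19} + 153 = 153 + \sqrt{19}$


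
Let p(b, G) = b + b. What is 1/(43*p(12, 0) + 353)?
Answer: 1/1385 ≈ 0.00072202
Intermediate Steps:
p(b, G) = 2*b
1/(43*p(12, 0) + 353) = 1/(43*(2*12) + 353) = 1/(43*24 + 353) = 1/(1032 + 353) = 1/1385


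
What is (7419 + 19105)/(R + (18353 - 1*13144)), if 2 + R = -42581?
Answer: -13262/18687 ≈ -0.70969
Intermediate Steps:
R = -42583 (R = -2 - 42581 = -42583)
(7419 + 19105)/(R + (18353 - 1*13144)) = (7419 + 19105)/(-42583 + (18353 - 1*13144)) = 26524/(-42583 + (18353 - 13144)) = 26524/(-42583 + 5209) = 26524/(-37374) = 26524*(-1/37374) = -13262/18687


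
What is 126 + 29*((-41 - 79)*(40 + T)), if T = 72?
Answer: -389634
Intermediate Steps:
126 + 29*((-41 - 79)*(40 + T)) = 126 + 29*((-41 - 79)*(40 + 72)) = 126 + 29*(-120*112) = 126 + 29*(-13440) = 126 - 389760 = -389634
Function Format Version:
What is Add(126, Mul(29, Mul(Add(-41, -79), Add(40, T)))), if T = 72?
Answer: -389634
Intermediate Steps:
Add(126, Mul(29, Mul(Add(-41, -79), Add(40, T)))) = Add(126, Mul(29, Mul(Add(-41, -79), Add(40, 72)))) = Add(126, Mul(29, Mul(-120, 112))) = Add(126, Mul(29, -13440)) = Add(126, -389760) = -389634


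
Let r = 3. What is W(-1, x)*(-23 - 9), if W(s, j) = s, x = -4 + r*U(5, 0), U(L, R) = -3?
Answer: 32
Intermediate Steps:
x = -13 (x = -4 + 3*(-3) = -4 - 9 = -13)
W(-1, x)*(-23 - 9) = -(-23 - 9) = -1*(-32) = 32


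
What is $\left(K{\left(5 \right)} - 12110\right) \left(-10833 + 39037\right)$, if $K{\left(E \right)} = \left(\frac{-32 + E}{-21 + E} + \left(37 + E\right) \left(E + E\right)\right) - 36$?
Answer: $- \frac{1322690039}{4} \approx -3.3067 \cdot 10^{8}$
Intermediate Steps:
$K{\left(E \right)} = -36 + \frac{-32 + E}{-21 + E} + 2 E \left(37 + E\right)$ ($K{\left(E \right)} = \left(\frac{-32 + E}{-21 + E} + \left(37 + E\right) 2 E\right) - 36 = \left(\frac{-32 + E}{-21 + E} + 2 E \left(37 + E\right)\right) - 36 = -36 + \frac{-32 + E}{-21 + E} + 2 E \left(37 + E\right)$)
$\left(K{\left(5 \right)} - 12110\right) \left(-10833 + 39037\right) = \left(\frac{724 - 7945 + 2 \cdot 5^{3} + 32 \cdot 5^{2}}{-21 + 5} - 12110\right) \left(-10833 + 39037\right) = \left(\frac{724 - 7945 + 2 \cdot 125 + 32 \cdot 25}{-16} - 12110\right) 28204 = \left(- \frac{724 - 7945 + 250 + 800}{16} - 12110\right) 28204 = \left(\left(- \frac{1}{16}\right) \left(-6171\right) - 12110\right) 28204 = \left(\frac{6171}{16} - 12110\right) 28204 = \left(- \frac{187589}{16}\right) 28204 = - \frac{1322690039}{4}$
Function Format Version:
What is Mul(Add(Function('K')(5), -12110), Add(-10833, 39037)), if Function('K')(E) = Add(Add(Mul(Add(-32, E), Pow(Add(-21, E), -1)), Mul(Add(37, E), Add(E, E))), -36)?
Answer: Rational(-1322690039, 4) ≈ -3.3067e+8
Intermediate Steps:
Function('K')(E) = Add(-36, Mul(Pow(Add(-21, E), -1), Add(-32, E)), Mul(2, E, Add(37, E))) (Function('K')(E) = Add(Add(Mul(Pow(Add(-21, E), -1), Add(-32, E)), Mul(Add(37, E), Mul(2, E))), -36) = Add(Add(Mul(Pow(Add(-21, E), -1), Add(-32, E)), Mul(2, E, Add(37, E))), -36) = Add(-36, Mul(Pow(Add(-21, E), -1), Add(-32, E)), Mul(2, E, Add(37, E))))
Mul(Add(Function('K')(5), -12110), Add(-10833, 39037)) = Mul(Add(Mul(Pow(Add(-21, 5), -1), Add(724, Mul(-1589, 5), Mul(2, Pow(5, 3)), Mul(32, Pow(5, 2)))), -12110), Add(-10833, 39037)) = Mul(Add(Mul(Pow(-16, -1), Add(724, -7945, Mul(2, 125), Mul(32, 25))), -12110), 28204) = Mul(Add(Mul(Rational(-1, 16), Add(724, -7945, 250, 800)), -12110), 28204) = Mul(Add(Mul(Rational(-1, 16), -6171), -12110), 28204) = Mul(Add(Rational(6171, 16), -12110), 28204) = Mul(Rational(-187589, 16), 28204) = Rational(-1322690039, 4)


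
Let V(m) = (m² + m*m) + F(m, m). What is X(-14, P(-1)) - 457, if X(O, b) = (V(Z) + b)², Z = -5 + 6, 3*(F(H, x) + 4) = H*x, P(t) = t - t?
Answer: -4088/9 ≈ -454.22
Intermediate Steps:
P(t) = 0
F(H, x) = -4 + H*x/3 (F(H, x) = -4 + (H*x)/3 = -4 + H*x/3)
Z = 1
V(m) = -4 + 7*m²/3 (V(m) = (m² + m*m) + (-4 + m*m/3) = (m² + m²) + (-4 + m²/3) = 2*m² + (-4 + m²/3) = -4 + 7*m²/3)
X(O, b) = (-5/3 + b)² (X(O, b) = ((-4 + (7/3)*1²) + b)² = ((-4 + (7/3)*1) + b)² = ((-4 + 7/3) + b)² = (-5/3 + b)²)
X(-14, P(-1)) - 457 = (-5 + 3*0)²/9 - 457 = (-5 + 0)²/9 - 457 = (⅑)*(-5)² - 457 = (⅑)*25 - 457 = 25/9 - 457 = -4088/9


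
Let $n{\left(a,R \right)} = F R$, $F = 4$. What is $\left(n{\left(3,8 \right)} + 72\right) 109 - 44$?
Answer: $11292$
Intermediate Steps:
$n{\left(a,R \right)} = 4 R$
$\left(n{\left(3,8 \right)} + 72\right) 109 - 44 = \left(4 \cdot 8 + 72\right) 109 - 44 = \left(32 + 72\right) 109 - 44 = 104 \cdot 109 - 44 = 11336 - 44 = 11292$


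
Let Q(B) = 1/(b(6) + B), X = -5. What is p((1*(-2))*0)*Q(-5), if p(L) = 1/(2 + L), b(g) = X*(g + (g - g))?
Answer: -1/70 ≈ -0.014286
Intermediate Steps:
b(g) = -5*g (b(g) = -5*(g + (g - g)) = -5*(g + 0) = -5*g)
Q(B) = 1/(-30 + B) (Q(B) = 1/(-5*6 + B) = 1/(-30 + B))
p((1*(-2))*0)*Q(-5) = 1/((2 + (1*(-2))*0)*(-30 - 5)) = 1/((2 - 2*0)*(-35)) = -1/35/(2 + 0) = -1/35/2 = (1/2)*(-1/35) = -1/70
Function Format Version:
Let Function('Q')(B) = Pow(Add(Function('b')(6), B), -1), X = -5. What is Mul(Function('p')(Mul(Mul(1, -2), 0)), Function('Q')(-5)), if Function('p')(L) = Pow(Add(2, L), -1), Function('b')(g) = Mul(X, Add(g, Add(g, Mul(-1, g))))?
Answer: Rational(-1, 70) ≈ -0.014286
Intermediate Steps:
Function('b')(g) = Mul(-5, g) (Function('b')(g) = Mul(-5, Add(g, Add(g, Mul(-1, g)))) = Mul(-5, Add(g, 0)) = Mul(-5, g))
Function('Q')(B) = Pow(Add(-30, B), -1) (Function('Q')(B) = Pow(Add(Mul(-5, 6), B), -1) = Pow(Add(-30, B), -1))
Mul(Function('p')(Mul(Mul(1, -2), 0)), Function('Q')(-5)) = Mul(Pow(Add(2, Mul(Mul(1, -2), 0)), -1), Pow(Add(-30, -5), -1)) = Mul(Pow(Add(2, Mul(-2, 0)), -1), Pow(-35, -1)) = Mul(Pow(Add(2, 0), -1), Rational(-1, 35)) = Mul(Pow(2, -1), Rational(-1, 35)) = Mul(Rational(1, 2), Rational(-1, 35)) = Rational(-1, 70)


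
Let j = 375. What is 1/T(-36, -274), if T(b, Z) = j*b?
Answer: -1/13500 ≈ -7.4074e-5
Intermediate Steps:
T(b, Z) = 375*b
1/T(-36, -274) = 1/(375*(-36)) = 1/(-13500) = -1/13500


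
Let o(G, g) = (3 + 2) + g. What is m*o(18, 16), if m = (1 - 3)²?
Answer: 84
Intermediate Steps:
o(G, g) = 5 + g
m = 4 (m = (-2)² = 4)
m*o(18, 16) = 4*(5 + 16) = 4*21 = 84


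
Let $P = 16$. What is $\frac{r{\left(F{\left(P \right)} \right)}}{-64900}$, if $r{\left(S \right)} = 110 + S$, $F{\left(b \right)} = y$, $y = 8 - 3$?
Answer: $- \frac{23}{12980} \approx -0.001772$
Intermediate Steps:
$y = 5$ ($y = 8 - 3 = 5$)
$F{\left(b \right)} = 5$
$\frac{r{\left(F{\left(P \right)} \right)}}{-64900} = \frac{110 + 5}{-64900} = 115 \left(- \frac{1}{64900}\right) = - \frac{23}{12980}$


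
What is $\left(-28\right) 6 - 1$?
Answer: $-169$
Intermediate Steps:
$\left(-28\right) 6 - 1 = -168 - 1 = -169$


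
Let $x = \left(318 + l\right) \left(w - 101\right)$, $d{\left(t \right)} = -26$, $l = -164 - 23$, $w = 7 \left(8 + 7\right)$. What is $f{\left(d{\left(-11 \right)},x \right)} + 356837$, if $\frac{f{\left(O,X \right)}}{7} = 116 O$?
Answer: $335725$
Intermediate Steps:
$w = 105$ ($w = 7 \cdot 15 = 105$)
$l = -187$
$x = 524$ ($x = \left(318 - 187\right) \left(105 - 101\right) = 131 \cdot 4 = 524$)
$f{\left(O,X \right)} = 812 O$ ($f{\left(O,X \right)} = 7 \cdot 116 O = 812 O$)
$f{\left(d{\left(-11 \right)},x \right)} + 356837 = 812 \left(-26\right) + 356837 = -21112 + 356837 = 335725$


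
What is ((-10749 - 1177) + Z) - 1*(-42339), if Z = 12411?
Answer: 42824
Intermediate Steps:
((-10749 - 1177) + Z) - 1*(-42339) = ((-10749 - 1177) + 12411) - 1*(-42339) = (-11926 + 12411) + 42339 = 485 + 42339 = 42824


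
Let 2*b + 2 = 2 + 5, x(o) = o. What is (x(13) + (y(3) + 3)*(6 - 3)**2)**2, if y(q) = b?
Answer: 15625/4 ≈ 3906.3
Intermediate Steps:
b = 5/2 (b = -1 + (2 + 5)/2 = -1 + (1/2)*7 = -1 + 7/2 = 5/2 ≈ 2.5000)
y(q) = 5/2
(x(13) + (y(3) + 3)*(6 - 3)**2)**2 = (13 + (5/2 + 3)*(6 - 3)**2)**2 = (13 + (11/2)*3**2)**2 = (13 + (11/2)*9)**2 = (13 + 99/2)**2 = (125/2)**2 = 15625/4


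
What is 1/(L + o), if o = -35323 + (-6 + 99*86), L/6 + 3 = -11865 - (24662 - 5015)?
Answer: -1/215905 ≈ -4.6317e-6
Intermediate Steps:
L = -189090 (L = -18 + 6*(-11865 - (24662 - 5015)) = -18 + 6*(-11865 - 1*19647) = -18 + 6*(-11865 - 19647) = -18 + 6*(-31512) = -18 - 189072 = -189090)
o = -26815 (o = -35323 + (-6 + 8514) = -35323 + 8508 = -26815)
1/(L + o) = 1/(-189090 - 26815) = 1/(-215905) = -1/215905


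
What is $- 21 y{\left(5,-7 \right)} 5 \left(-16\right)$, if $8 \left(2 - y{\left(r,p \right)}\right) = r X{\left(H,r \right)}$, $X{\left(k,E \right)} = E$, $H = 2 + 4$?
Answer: $-1890$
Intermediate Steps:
$H = 6$
$y{\left(r,p \right)} = 2 - \frac{r^{2}}{8}$ ($y{\left(r,p \right)} = 2 - \frac{r r}{8} = 2 - \frac{r^{2}}{8}$)
$- 21 y{\left(5,-7 \right)} 5 \left(-16\right) = - 21 \left(2 - \frac{5^{2}}{8}\right) 5 \left(-16\right) = - 21 \left(2 - \frac{25}{8}\right) \left(-80\right) = \left(-21\right) \left(- \frac{9}{8}\right) \left(-80\right) = \frac{189}{8} \left(-80\right) = -1890$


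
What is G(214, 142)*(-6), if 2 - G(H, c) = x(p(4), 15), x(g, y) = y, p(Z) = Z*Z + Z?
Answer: 78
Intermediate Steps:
p(Z) = Z + Z² (p(Z) = Z² + Z = Z + Z²)
G(H, c) = -13 (G(H, c) = 2 - 1*15 = 2 - 15 = -13)
G(214, 142)*(-6) = -13*(-6) = 78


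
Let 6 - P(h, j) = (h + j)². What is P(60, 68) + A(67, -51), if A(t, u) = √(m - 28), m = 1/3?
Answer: -16378 + I*√249/3 ≈ -16378.0 + 5.2599*I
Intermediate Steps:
m = ⅓ ≈ 0.33333
P(h, j) = 6 - (h + j)²
A(t, u) = I*√249/3 (A(t, u) = √(⅓ - 28) = √(-83/3) = I*√249/3)
P(60, 68) + A(67, -51) = (6 - (60 + 68)²) + I*√249/3 = (6 - 1*128²) + I*√249/3 = (6 - 1*16384) + I*√249/3 = (6 - 16384) + I*√249/3 = -16378 + I*√249/3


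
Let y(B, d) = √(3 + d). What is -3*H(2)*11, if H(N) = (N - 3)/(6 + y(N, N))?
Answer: 198/31 - 33*√5/31 ≈ 4.0068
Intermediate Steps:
H(N) = (-3 + N)/(6 + √(3 + N)) (H(N) = (N - 3)/(6 + √(3 + N)) = (-3 + N)/(6 + √(3 + N)))
-3*H(2)*11 = -3*(-3 + 2)/(6 + √(3 + 2))*11 = -3*(-1)/(6 + √5)*11 = -(-3)/(6 + √5)*11 = (3/(6 + √5))*11 = 33/(6 + √5)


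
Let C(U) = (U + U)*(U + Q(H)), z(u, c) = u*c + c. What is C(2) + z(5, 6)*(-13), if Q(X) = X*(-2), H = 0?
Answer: -460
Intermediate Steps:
z(u, c) = c + c*u (z(u, c) = c*u + c = c + c*u)
Q(X) = -2*X
C(U) = 2*U² (C(U) = (U + U)*(U - 2*0) = (2*U)*(U + 0) = (2*U)*U = 2*U²)
C(2) + z(5, 6)*(-13) = 2*2² + (6*(1 + 5))*(-13) = 2*4 + (6*6)*(-13) = 8 + 36*(-13) = 8 - 468 = -460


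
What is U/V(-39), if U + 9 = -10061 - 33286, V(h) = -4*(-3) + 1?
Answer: -43356/13 ≈ -3335.1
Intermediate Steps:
V(h) = 13 (V(h) = 12 + 1 = 13)
U = -43356 (U = -9 + (-10061 - 33286) = -9 - 43347 = -43356)
U/V(-39) = -43356/13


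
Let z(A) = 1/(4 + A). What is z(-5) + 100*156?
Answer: 15599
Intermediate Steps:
z(-5) + 100*156 = 1/(4 - 5) + 100*156 = 1/(-1) + 15600 = -1 + 15600 = 15599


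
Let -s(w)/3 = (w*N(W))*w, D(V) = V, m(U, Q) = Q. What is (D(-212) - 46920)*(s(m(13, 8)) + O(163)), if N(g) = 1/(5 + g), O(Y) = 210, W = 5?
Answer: -44963928/5 ≈ -8.9928e+6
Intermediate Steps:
s(w) = -3*w²/10 (s(w) = -3*w/(5 + 5)*w = -3*w/10*w = -3*w²/10)
(D(-212) - 46920)*(s(m(13, 8)) + O(163)) = (-212 - 46920)*(-3/10*8² + 210) = -47132*(-3/10*64 + 210) = -47132*(-96/5 + 210) = -47132*954/5 = -44963928/5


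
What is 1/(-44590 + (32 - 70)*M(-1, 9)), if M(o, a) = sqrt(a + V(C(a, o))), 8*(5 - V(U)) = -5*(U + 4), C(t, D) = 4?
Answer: -22295/994120332 + 19*sqrt(19)/994120332 ≈ -2.2344e-5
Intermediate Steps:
V(U) = 15/2 + 5*U/8 (V(U) = 5 - (-5)*(U + 4)/8 = 5 - (-5)*(4 + U)/8 = 5 - (-20 - 5*U)/8 = 5 + (5/2 + 5*U/8) = 15/2 + 5*U/8)
M(o, a) = sqrt(10 + a) (M(o, a) = sqrt(a + (15/2 + (5/8)*4)) = sqrt(a + (15/2 + 5/2)) = sqrt(a + 10) = sqrt(10 + a))
1/(-44590 + (32 - 70)*M(-1, 9)) = 1/(-44590 + (32 - 70)*sqrt(10 + 9)) = 1/(-44590 - 38*sqrt(19))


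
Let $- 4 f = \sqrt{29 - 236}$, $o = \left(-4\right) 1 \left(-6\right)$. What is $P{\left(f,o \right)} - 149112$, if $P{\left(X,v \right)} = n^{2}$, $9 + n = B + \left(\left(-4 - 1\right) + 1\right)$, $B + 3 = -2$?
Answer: $-148788$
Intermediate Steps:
$B = -5$ ($B = -3 - 2 = -5$)
$o = 24$ ($o = \left(-4\right) \left(-6\right) = 24$)
$f = - \frac{3 i \sqrt{23}}{4}$ ($f = - \frac{\sqrt{29 - 236}}{4} = - \frac{\sqrt{-207}}{4} = - \frac{3 i \sqrt{23}}{4} \approx - 3.5969 i$)
$n = -18$ ($n = -9 + \left(-5 + \left(\left(-4 - 1\right) + 1\right)\right) = -9 + \left(-5 + \left(-5 + 1\right)\right) = -9 - 9 = -18$)
$P{\left(X,v \right)} = 324$ ($P{\left(X,v \right)} = \left(-18\right)^{2} = 324$)
$P{\left(f,o \right)} - 149112 = 324 - 149112 = -148788$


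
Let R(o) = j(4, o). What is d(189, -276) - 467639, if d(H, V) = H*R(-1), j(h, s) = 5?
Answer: -466694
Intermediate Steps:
R(o) = 5
d(H, V) = 5*H (d(H, V) = H*5 = 5*H)
d(189, -276) - 467639 = 5*189 - 467639 = 945 - 467639 = -466694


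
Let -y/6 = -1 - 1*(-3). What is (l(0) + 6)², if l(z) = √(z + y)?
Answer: 24 + 24*I*√3 ≈ 24.0 + 41.569*I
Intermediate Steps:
y = -12 (y = -6*(-1 - 1*(-3)) = -6*(-1 + 3) = -6*2 = -12)
l(z) = √(-12 + z) (l(z) = √(z - 12) = √(-12 + z))
(l(0) + 6)² = (√(-12 + 0) + 6)² = (√(-12) + 6)² = (2*I*√3 + 6)² = (6 + 2*I*√3)²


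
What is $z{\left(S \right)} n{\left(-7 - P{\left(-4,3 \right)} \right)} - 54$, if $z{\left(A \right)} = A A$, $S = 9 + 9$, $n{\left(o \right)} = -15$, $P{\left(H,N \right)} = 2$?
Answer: $-4914$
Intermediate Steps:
$S = 18$
$z{\left(A \right)} = A^{2}$
$z{\left(S \right)} n{\left(-7 - P{\left(-4,3 \right)} \right)} - 54 = 18^{2} \left(-15\right) - 54 = 324 \left(-15\right) - 54 = -4860 - 54 = -4914$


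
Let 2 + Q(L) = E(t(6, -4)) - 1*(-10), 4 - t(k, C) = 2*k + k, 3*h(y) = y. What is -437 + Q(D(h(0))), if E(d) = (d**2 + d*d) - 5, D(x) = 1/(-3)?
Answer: -42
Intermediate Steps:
h(y) = y/3
D(x) = -1/3
t(k, C) = 4 - 3*k (t(k, C) = 4 - (2*k + k) = 4 - 3*k)
E(d) = -5 + 2*d**2 (E(d) = (d**2 + d**2) - 5 = 2*d**2 - 5 = -5 + 2*d**2)
Q(L) = 395 (Q(L) = -2 + ((-5 + 2*(4 - 3*6)**2) - 1*(-10)) = -2 + ((-5 + 2*(4 - 18)**2) + 10) = -2 + ((-5 + 2*(-14)**2) + 10) = -2 + ((-5 + 2*196) + 10) = -2 + ((-5 + 392) + 10) = -2 + (387 + 10) = -2 + 397 = 395)
-437 + Q(D(h(0))) = -437 + 395 = -42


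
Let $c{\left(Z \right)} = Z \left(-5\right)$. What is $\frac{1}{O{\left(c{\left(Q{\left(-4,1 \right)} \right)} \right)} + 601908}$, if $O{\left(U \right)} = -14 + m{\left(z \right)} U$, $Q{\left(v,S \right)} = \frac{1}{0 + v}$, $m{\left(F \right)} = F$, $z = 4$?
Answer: $\frac{1}{601899} \approx 1.6614 \cdot 10^{-6}$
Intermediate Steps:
$Q{\left(v,S \right)} = \frac{1}{v}$
$c{\left(Z \right)} = - 5 Z$
$O{\left(U \right)} = -14 + 4 U$
$\frac{1}{O{\left(c{\left(Q{\left(-4,1 \right)} \right)} \right)} + 601908} = \frac{1}{\left(-14 + 4 \left(- \frac{5}{-4}\right)\right) + 601908} = \frac{1}{\left(-14 + 4 \left(\left(-5\right) \left(- \frac{1}{4}\right)\right)\right) + 601908} = \frac{1}{\left(-14 + 4 \cdot \frac{5}{4}\right) + 601908} = \frac{1}{\left(-14 + 5\right) + 601908} = \frac{1}{-9 + 601908} = \frac{1}{601899}$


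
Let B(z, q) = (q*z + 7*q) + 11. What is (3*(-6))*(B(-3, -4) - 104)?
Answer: 1962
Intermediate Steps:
B(z, q) = 11 + 7*q + q*z (B(z, q) = (7*q + q*z) + 11 = 11 + 7*q + q*z)
(3*(-6))*(B(-3, -4) - 104) = (3*(-6))*((11 + 7*(-4) - 4*(-3)) - 104) = -18*((11 - 28 + 12) - 104) = -18*(-5 - 104) = -18*(-109) = 1962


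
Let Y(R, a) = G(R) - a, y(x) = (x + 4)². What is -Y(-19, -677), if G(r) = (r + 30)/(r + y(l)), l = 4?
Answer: -30476/45 ≈ -677.24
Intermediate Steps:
y(x) = (4 + x)²
G(r) = (30 + r)/(64 + r) (G(r) = (r + 30)/(r + (4 + 4)²) = (30 + r)/(r + 8²) = (30 + r)/(r + 64) = (30 + r)/(64 + r))
Y(R, a) = -a + (30 + R)/(64 + R) (Y(R, a) = (30 + R)/(64 + R) - a = -a + (30 + R)/(64 + R))
-Y(-19, -677) = -(30 - 19 - 1*(-677)*(64 - 19))/(64 - 19) = -(30 - 19 - 1*(-677)*45)/45 = -(30 - 19 + 30465)/45 = -30476/45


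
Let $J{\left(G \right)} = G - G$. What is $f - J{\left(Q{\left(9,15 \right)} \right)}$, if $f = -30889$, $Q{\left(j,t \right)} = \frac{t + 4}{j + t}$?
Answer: $-30889$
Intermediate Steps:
$Q{\left(j,t \right)} = \frac{4 + t}{j + t}$
$J{\left(G \right)} = 0$
$f - J{\left(Q{\left(9,15 \right)} \right)} = -30889 - 0 = -30889 + 0 = -30889$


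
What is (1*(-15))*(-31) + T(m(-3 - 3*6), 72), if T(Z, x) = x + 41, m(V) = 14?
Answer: 578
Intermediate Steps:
T(Z, x) = 41 + x
(1*(-15))*(-31) + T(m(-3 - 3*6), 72) = (1*(-15))*(-31) + (41 + 72) = -15*(-31) + 113 = 465 + 113 = 578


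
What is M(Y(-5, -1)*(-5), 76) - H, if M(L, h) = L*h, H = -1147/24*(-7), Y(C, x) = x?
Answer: 1091/24 ≈ 45.458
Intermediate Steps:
H = 8029/24 (H = -1147/24*(-7) = 8029/24 ≈ 334.54)
M(Y(-5, -1)*(-5), 76) - H = -1*(-5)*76 - 1*8029/24 = 5*76 - 8029/24 = 380 - 8029/24 = 1091/24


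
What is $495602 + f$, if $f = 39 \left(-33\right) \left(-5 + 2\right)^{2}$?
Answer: $484019$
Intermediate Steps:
$f = -11583$ ($f = - 1287 \left(-3\right)^{2} = \left(-1287\right) 9 = -11583$)
$495602 + f = 495602 - 11583 = 484019$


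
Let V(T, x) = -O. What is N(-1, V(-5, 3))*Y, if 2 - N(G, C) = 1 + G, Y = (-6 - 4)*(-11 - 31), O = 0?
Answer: 840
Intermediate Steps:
V(T, x) = 0 (V(T, x) = -1*0 = 0)
Y = 420 (Y = -10*(-42) = 420)
N(G, C) = 1 - G (N(G, C) = 2 - (1 + G) = 2 + (-1 - G) = 1 - G)
N(-1, V(-5, 3))*Y = (1 - 1*(-1))*420 = (1 + 1)*420 = 2*420 = 840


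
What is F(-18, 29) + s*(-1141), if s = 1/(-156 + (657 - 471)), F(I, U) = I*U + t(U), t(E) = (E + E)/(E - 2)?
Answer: -150629/270 ≈ -557.88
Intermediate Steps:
t(E) = 2*E/(-2 + E) (t(E) = (2*E)/(-2 + E) = 2*E/(-2 + E))
F(I, U) = I*U + 2*U/(-2 + U)
s = 1/30 (s = 1/(-156 + 186) = 1/30 ≈ 0.033333)
F(-18, 29) + s*(-1141) = 29*(2 - 18*(-2 + 29))/(-2 + 29) + (1/30)*(-1141) = 29*(2 - 18*27)/27 - 1141/30 = 29*(1/27)*(2 - 486) - 1141/30 = 29*(1/27)*(-484) - 1141/30 = -14036/27 - 1141/30 = -150629/270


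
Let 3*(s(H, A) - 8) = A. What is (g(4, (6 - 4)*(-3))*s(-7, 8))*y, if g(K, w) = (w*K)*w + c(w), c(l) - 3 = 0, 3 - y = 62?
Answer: -92512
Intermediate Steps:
y = -59 (y = 3 - 1*62 = 3 - 62 = -59)
c(l) = 3 (c(l) = 3 + 0 = 3)
g(K, w) = 3 + K*w**2 (g(K, w) = (w*K)*w + 3 = (K*w)*w + 3 = K*w**2 + 3 = 3 + K*w**2)
s(H, A) = 8 + A/3
(g(4, (6 - 4)*(-3))*s(-7, 8))*y = ((3 + 4*((6 - 4)*(-3))**2)*(8 + (1/3)*8))*(-59) = ((3 + 4*(2*(-3))**2)*(8 + 8/3))*(-59) = ((3 + 4*(-6)**2)*(32/3))*(-59) = ((3 + 4*36)*(32/3))*(-59) = ((3 + 144)*(32/3))*(-59) = (147*(32/3))*(-59) = 1568*(-59) = -92512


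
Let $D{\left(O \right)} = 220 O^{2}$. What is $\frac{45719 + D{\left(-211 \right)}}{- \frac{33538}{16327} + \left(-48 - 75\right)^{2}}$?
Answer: $\frac{160663214853}{246977645} \approx 650.52$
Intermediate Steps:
$\frac{45719 + D{\left(-211 \right)}}{- \frac{33538}{16327} + \left(-48 - 75\right)^{2}} = \frac{45719 + 220 \left(-211\right)^{2}}{- \frac{33538}{16327} + \left(-48 - 75\right)^{2}} = \frac{45719 + 220 \cdot 44521}{\left(-33538\right) \frac{1}{16327} + \left(-123\right)^{2}} = \frac{45719 + 9794620}{- \frac{33538}{16327} + 15129} = \frac{9840339}{\frac{246977645}{16327}} = 9840339 \cdot \frac{16327}{246977645} = \frac{160663214853}{246977645}$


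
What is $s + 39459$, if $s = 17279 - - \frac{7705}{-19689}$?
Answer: $\frac{1117106777}{19689} \approx 56738.0$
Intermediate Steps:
$s = \frac{340198526}{19689}$ ($s = 17279 - \left(-7705\right) \left(- \frac{1}{19689}\right) = 17279 - \frac{7705}{19689} = \frac{340198526}{19689} \approx 17279.0$)
$s + 39459 = \frac{340198526}{19689} + 39459 = \frac{1117106777}{19689}$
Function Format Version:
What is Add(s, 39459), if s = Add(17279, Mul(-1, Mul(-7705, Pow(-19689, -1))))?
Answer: Rational(1117106777, 19689) ≈ 56738.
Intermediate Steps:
s = Rational(340198526, 19689) (s = Add(17279, Mul(-1, Mul(-7705, Rational(-1, 19689)))) = Add(17279, Mul(-1, Rational(7705, 19689))) = Add(17279, Rational(-7705, 19689)) = Rational(340198526, 19689) ≈ 17279.)
Add(s, 39459) = Add(Rational(340198526, 19689), 39459) = Rational(1117106777, 19689)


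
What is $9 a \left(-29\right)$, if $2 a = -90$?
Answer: $11745$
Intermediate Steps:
$a = -45$ ($a = \frac{1}{2} \left(-90\right) = -45$)
$9 a \left(-29\right) = 9 \left(-45\right) \left(-29\right) = \left(-405\right) \left(-29\right) = 11745$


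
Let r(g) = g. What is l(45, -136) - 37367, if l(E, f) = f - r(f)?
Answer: -37367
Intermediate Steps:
l(E, f) = 0 (l(E, f) = f - f = 0)
l(45, -136) - 37367 = 0 - 37367 = -37367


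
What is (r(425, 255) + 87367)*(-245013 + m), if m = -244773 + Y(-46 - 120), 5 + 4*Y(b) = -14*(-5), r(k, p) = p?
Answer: -85829210069/2 ≈ -4.2915e+10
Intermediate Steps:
Y(b) = 65/4 (Y(b) = -5/4 + (-14*(-5))/4 = -5/4 + (¼)*70 = -5/4 + 35/2 = 65/4)
m = -979027/4 (m = -244773 + 65/4 = -979027/4 ≈ -2.4476e+5)
(r(425, 255) + 87367)*(-245013 + m) = (255 + 87367)*(-245013 - 979027/4) = 87622*(-1959079/4) = -85829210069/2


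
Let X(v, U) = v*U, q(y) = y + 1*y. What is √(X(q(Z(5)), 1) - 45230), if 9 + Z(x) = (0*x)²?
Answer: 8*I*√707 ≈ 212.72*I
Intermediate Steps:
Z(x) = -9 (Z(x) = -9 + (0*x)² = -9 + 0² = -9 + 0 = -9)
q(y) = 2*y (q(y) = y + y = 2*y)
X(v, U) = U*v
√(X(q(Z(5)), 1) - 45230) = √(1*(2*(-9)) - 45230) = √(1*(-18) - 45230) = √(-18 - 45230) = √(-45248) = 8*I*√707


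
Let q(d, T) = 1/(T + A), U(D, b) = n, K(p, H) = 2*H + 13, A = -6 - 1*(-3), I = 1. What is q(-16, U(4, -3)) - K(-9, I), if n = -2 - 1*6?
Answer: -166/11 ≈ -15.091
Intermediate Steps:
A = -3 (A = -6 + 3 = -3)
n = -8 (n = -2 - 6 = -8)
K(p, H) = 13 + 2*H
U(D, b) = -8
q(d, T) = 1/(-3 + T) (q(d, T) = 1/(T - 3) = 1/(-3 + T))
q(-16, U(4, -3)) - K(-9, I) = 1/(-3 - 8) - (13 + 2*1) = 1/(-11) - (13 + 2) = -1/11 - 1*15 = -1/11 - 15 = -166/11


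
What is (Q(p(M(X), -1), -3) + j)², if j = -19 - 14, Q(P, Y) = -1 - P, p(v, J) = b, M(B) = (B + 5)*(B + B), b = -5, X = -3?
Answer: 841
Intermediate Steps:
M(B) = 2*B*(5 + B) (M(B) = (5 + B)*(2*B) = 2*B*(5 + B))
p(v, J) = -5
j = -33
(Q(p(M(X), -1), -3) + j)² = ((-1 - 1*(-5)) - 33)² = ((-1 + 5) - 33)² = (4 - 33)² = (-29)² = 841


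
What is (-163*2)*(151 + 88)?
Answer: -77914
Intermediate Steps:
(-163*2)*(151 + 88) = -326*239 = -77914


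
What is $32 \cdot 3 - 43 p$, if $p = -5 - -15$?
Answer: $-334$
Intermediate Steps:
$p = 10$ ($p = -5 + 15 = 10$)
$32 \cdot 3 - 43 p = 32 \cdot 3 - 430 = 96 - 430 = -334$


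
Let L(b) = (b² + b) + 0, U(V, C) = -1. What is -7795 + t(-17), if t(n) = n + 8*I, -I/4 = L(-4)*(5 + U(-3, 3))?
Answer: -9348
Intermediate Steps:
L(b) = b + b² (L(b) = (b + b²) + 0 = b + b²)
I = -192 (I = -4*(-4*(1 - 4))*(5 - 1) = -4*(-4*(-3))*4 = -48*4 = -4*48 = -192)
t(n) = -1536 + n (t(n) = n + 8*(-192) = n - 1536 = -1536 + n)
-7795 + t(-17) = -7795 + (-1536 - 17) = -7795 - 1553 = -9348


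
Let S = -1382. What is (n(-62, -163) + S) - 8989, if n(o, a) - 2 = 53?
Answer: -10316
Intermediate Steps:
n(o, a) = 55 (n(o, a) = 2 + 53 = 55)
(n(-62, -163) + S) - 8989 = (55 - 1382) - 8989 = -1327 - 8989 = -10316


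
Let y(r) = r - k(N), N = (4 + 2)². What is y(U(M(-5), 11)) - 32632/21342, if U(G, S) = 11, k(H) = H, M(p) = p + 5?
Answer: -283091/10671 ≈ -26.529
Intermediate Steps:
M(p) = 5 + p
N = 36 (N = 6² = 36)
y(r) = -36 + r (y(r) = r - 1*36 = r - 36 = -36 + r)
y(U(M(-5), 11)) - 32632/21342 = (-36 + 11) - 32632/21342 = -25 - 32632/21342 = -25 - 1*16316/10671 = -25 - 16316/10671 = -283091/10671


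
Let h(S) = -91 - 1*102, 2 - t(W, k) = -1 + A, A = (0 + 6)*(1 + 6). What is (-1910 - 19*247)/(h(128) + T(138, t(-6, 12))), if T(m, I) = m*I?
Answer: 6603/5575 ≈ 1.1844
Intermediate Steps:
A = 42 (A = 6*7 = 42)
t(W, k) = -39 (t(W, k) = 2 - (-1 + 42) = 2 - 1*41 = 2 - 41 = -39)
h(S) = -193 (h(S) = -91 - 102 = -193)
T(m, I) = I*m
(-1910 - 19*247)/(h(128) + T(138, t(-6, 12))) = (-1910 - 19*247)/(-193 - 39*138) = (-1910 - 4693)/(-193 - 5382) = -6603/(-5575) = -6603*(-1/5575) = 6603/5575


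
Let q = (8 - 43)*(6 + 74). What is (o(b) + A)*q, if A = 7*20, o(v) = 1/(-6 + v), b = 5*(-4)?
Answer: -5094600/13 ≈ -3.9189e+5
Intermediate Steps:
b = -20
A = 140
q = -2800 (q = -35*80 = -2800)
(o(b) + A)*q = (1/(-6 - 20) + 140)*(-2800) = (1/(-26) + 140)*(-2800) = (-1/26 + 140)*(-2800) = (3639/26)*(-2800) = -5094600/13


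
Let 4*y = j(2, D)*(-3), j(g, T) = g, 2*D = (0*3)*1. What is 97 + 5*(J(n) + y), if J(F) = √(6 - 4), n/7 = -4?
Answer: 179/2 + 5*√2 ≈ 96.571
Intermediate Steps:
n = -28 (n = 7*(-4) = -28)
D = 0 (D = ((0*3)*1)/2 = (0*1)/2 = (½)*0 = 0)
J(F) = √2
y = -3/2 (y = (2*(-3))/4 = (¼)*(-6) = -3/2 ≈ -1.5000)
97 + 5*(J(n) + y) = 97 + 5*(√2 - 3/2) = 97 + 5*(-3/2 + √2) = 97 + (-15/2 + 5*√2) = 179/2 + 5*√2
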